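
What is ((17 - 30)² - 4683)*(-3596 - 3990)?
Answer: 34243204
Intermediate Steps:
((17 - 30)² - 4683)*(-3596 - 3990) = ((-13)² - 4683)*(-7586) = (169 - 4683)*(-7586) = -4514*(-7586) = 34243204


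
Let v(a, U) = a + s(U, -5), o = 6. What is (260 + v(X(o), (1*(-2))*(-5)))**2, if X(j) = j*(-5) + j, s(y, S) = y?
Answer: 60516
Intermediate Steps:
X(j) = -4*j (X(j) = -5*j + j = -4*j)
v(a, U) = U + a (v(a, U) = a + U = U + a)
(260 + v(X(o), (1*(-2))*(-5)))**2 = (260 + ((1*(-2))*(-5) - 4*6))**2 = (260 + (-2*(-5) - 24))**2 = (260 + (10 - 24))**2 = (260 - 14)**2 = 246**2 = 60516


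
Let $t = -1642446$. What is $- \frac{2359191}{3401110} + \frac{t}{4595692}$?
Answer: $- \frac{2053531840029}{1953806752265} \approx -1.051$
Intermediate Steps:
$- \frac{2359191}{3401110} + \frac{t}{4595692} = - \frac{2359191}{3401110} - \frac{1642446}{4595692} = \left(-2359191\right) \frac{1}{3401110} - \frac{821223}{2297846} = - \frac{2359191}{3401110} - \frac{821223}{2297846} = - \frac{2053531840029}{1953806752265}$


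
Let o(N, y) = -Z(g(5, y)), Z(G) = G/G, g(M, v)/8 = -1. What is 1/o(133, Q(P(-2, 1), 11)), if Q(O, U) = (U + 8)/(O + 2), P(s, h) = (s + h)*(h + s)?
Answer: -1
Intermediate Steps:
g(M, v) = -8 (g(M, v) = 8*(-1) = -8)
Z(G) = 1
P(s, h) = (h + s)**2 (P(s, h) = (h + s)*(h + s) = (h + s)**2)
Q(O, U) = (8 + U)/(2 + O)
o(N, y) = -1 (o(N, y) = -1*1 = -1)
1/o(133, Q(P(-2, 1), 11)) = 1/(-1) = -1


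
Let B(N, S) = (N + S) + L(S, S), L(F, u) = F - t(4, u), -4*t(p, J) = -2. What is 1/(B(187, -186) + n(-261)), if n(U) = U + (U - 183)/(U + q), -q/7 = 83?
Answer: -842/375509 ≈ -0.0022423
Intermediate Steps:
q = -581 (q = -7*83 = -581)
t(p, J) = 1/2 (t(p, J) = -1/4*(-2) = 1/2)
L(F, u) = -1/2 + F (L(F, u) = F - 1*1/2 = F - 1/2 = -1/2 + F)
B(N, S) = -1/2 + N + 2*S (B(N, S) = (N + S) + (-1/2 + S) = -1/2 + N + 2*S)
n(U) = U + (-183 + U)/(-581 + U) (n(U) = U + (U - 183)/(U - 581) = U + (-183 + U)/(-581 + U))
1/(B(187, -186) + n(-261)) = 1/((-1/2 + 187 + 2*(-186)) + (-183 + (-261)**2 - 580*(-261))/(-581 - 261)) = 1/((-1/2 + 187 - 372) + (-183 + 68121 + 151380)/(-842)) = 1/(-371/2 - 1/842*219318) = 1/(-371/2 - 109659/421) = 1/(-375509/842) = -842/375509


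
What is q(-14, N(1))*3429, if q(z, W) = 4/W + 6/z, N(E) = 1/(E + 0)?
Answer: 85725/7 ≈ 12246.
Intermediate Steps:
N(E) = 1/E
q(-14, N(1))*3429 = (4/(1/1) + 6/(-14))*3429 = (4/1 + 6*(-1/14))*3429 = (4*1 - 3/7)*3429 = (4 - 3/7)*3429 = (25/7)*3429 = 85725/7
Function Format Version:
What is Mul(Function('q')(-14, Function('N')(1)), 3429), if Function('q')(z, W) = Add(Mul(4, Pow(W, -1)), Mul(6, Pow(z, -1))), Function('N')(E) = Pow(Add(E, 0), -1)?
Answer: Rational(85725, 7) ≈ 12246.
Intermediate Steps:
Function('N')(E) = Pow(E, -1)
Mul(Function('q')(-14, Function('N')(1)), 3429) = Mul(Add(Mul(4, Pow(Pow(1, -1), -1)), Mul(6, Pow(-14, -1))), 3429) = Mul(Add(Mul(4, Pow(1, -1)), Mul(6, Rational(-1, 14))), 3429) = Mul(Add(Mul(4, 1), Rational(-3, 7)), 3429) = Mul(Add(4, Rational(-3, 7)), 3429) = Mul(Rational(25, 7), 3429) = Rational(85725, 7)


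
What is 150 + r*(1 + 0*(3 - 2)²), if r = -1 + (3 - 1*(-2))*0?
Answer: 149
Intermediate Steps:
r = -1 (r = -1 + (3 + 2)*0 = -1 + 5*0 = -1 + 0 = -1)
150 + r*(1 + 0*(3 - 2)²) = 150 - (1 + 0*(3 - 2)²) = 150 - (1 + 0*1²) = 150 - (1 + 0*1) = 150 - (1 + 0) = 150 - 1*1 = 150 - 1 = 149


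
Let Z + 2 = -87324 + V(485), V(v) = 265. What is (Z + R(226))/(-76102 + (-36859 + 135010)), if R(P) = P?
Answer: -86835/22049 ≈ -3.9383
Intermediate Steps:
Z = -87061 (Z = -2 + (-87324 + 265) = -2 - 87059 = -87061)
(Z + R(226))/(-76102 + (-36859 + 135010)) = (-87061 + 226)/(-76102 + (-36859 + 135010)) = -86835/(-76102 + 98151) = -86835/22049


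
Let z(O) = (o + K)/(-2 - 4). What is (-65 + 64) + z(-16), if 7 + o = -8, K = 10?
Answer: -⅙ ≈ -0.16667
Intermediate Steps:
o = -15 (o = -7 - 8 = -15)
z(O) = ⅚ (z(O) = (-15 + 10)/(-2 - 4) = -5/(-6) = -5*(-⅙) = ⅚)
(-65 + 64) + z(-16) = (-65 + 64) + ⅚ = -1 + ⅚ = -⅙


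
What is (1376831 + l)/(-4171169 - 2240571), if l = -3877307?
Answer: 32901/84365 ≈ 0.38998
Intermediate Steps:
(1376831 + l)/(-4171169 - 2240571) = (1376831 - 3877307)/(-4171169 - 2240571) = -2500476/(-6411740) = -2500476*(-1/6411740) = 32901/84365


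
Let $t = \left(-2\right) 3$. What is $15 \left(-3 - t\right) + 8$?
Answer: $53$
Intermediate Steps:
$t = -6$
$15 \left(-3 - t\right) + 8 = 15 \left(-3 - -6\right) + 8 = 15 \left(-3 + 6\right) + 8 = 15 \cdot 3 + 8 = 45 + 8 = 53$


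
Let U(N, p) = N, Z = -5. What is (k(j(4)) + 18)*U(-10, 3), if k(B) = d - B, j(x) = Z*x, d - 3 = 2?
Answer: -430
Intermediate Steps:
d = 5 (d = 3 + 2 = 5)
j(x) = -5*x
k(B) = 5 - B
(k(j(4)) + 18)*U(-10, 3) = ((5 - (-5)*4) + 18)*(-10) = ((5 - 1*(-20)) + 18)*(-10) = ((5 + 20) + 18)*(-10) = (25 + 18)*(-10) = 43*(-10) = -430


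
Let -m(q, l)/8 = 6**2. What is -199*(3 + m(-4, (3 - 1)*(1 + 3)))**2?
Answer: -16163775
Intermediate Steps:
m(q, l) = -288 (m(q, l) = -8*6**2 = -8*36 = -288)
-199*(3 + m(-4, (3 - 1)*(1 + 3)))**2 = -199*(3 - 288)**2 = -199*(-285)**2 = -199*81225 = -16163775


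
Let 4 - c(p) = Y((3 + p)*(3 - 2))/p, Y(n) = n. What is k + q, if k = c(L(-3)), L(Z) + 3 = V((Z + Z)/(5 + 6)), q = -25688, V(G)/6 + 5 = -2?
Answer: -385274/15 ≈ -25685.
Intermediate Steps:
V(G) = -42 (V(G) = -30 + 6*(-2) = -30 - 12 = -42)
L(Z) = -45 (L(Z) = -3 - 42 = -45)
c(p) = 4 - (3 + p)/p (c(p) = 4 - (3 + p)*(3 - 2)/p = 4 - (3 + p)*1/p = 4 - (3 + p)/p)
k = 46/15 (k = 3 - 3/(-45) = 3 - 3*(-1/45) = 3 + 1/15 = 46/15 ≈ 3.0667)
k + q = 46/15 - 25688 = -385274/15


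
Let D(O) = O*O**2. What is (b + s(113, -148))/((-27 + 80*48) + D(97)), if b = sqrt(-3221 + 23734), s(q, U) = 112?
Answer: 56/458243 + sqrt(20513)/916486 ≈ 0.00027848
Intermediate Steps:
b = sqrt(20513) ≈ 143.22
D(O) = O**3
(b + s(113, -148))/((-27 + 80*48) + D(97)) = (sqrt(20513) + 112)/((-27 + 80*48) + 97**3) = (112 + sqrt(20513))/((-27 + 3840) + 912673) = (112 + sqrt(20513))/(3813 + 912673) = (112 + sqrt(20513))/916486 = (112 + sqrt(20513))*(1/916486) = 56/458243 + sqrt(20513)/916486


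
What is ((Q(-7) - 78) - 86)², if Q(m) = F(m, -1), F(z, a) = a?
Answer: 27225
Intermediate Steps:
Q(m) = -1
((Q(-7) - 78) - 86)² = ((-1 - 78) - 86)² = (-79 - 86)² = (-165)² = 27225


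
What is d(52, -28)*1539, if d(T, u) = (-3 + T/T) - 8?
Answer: -15390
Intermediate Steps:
d(T, u) = -10 (d(T, u) = (-3 + 1) - 8 = -2 - 8 = -10)
d(52, -28)*1539 = -10*1539 = -15390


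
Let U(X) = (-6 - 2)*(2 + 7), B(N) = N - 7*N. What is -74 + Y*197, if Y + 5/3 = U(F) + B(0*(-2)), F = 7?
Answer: -43759/3 ≈ -14586.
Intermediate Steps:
B(N) = -6*N
U(X) = -72 (U(X) = -8*9 = -72)
Y = -221/3 (Y = -5/3 + (-72 - 0*(-2)) = -5/3 + (-72 - 6*0) = -5/3 + (-72 + 0) = -5/3 - 72 = -221/3 ≈ -73.667)
-74 + Y*197 = -74 - 221/3*197 = -74 - 43537/3 = -43759/3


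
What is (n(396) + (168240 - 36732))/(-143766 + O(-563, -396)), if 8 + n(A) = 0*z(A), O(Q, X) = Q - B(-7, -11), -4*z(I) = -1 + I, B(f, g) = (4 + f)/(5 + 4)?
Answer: -197250/216493 ≈ -0.91111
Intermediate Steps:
B(f, g) = 4/9 + f/9 (B(f, g) = (4 + f)/9 = (4 + f)*(1/9) = 4/9 + f/9)
z(I) = 1/4 - I/4 (z(I) = -(-1 + I)/4 = 1/4 - I/4)
O(Q, X) = 1/3 + Q (O(Q, X) = Q - (4/9 + (1/9)*(-7)) = Q - (4/9 - 7/9) = Q - 1*(-1/3) = Q + 1/3 = 1/3 + Q)
n(A) = -8 (n(A) = -8 + 0*(1/4 - A/4) = -8 + 0 = -8)
(n(396) + (168240 - 36732))/(-143766 + O(-563, -396)) = (-8 + (168240 - 36732))/(-143766 + (1/3 - 563)) = (-8 + 131508)/(-143766 - 1688/3) = 131500/(-432986/3) = 131500*(-3/432986) = -197250/216493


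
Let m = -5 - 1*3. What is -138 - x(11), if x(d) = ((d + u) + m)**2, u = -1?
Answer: -142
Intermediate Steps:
m = -8 (m = -5 - 3 = -8)
x(d) = (-9 + d)**2 (x(d) = ((d - 1) - 8)**2 = ((-1 + d) - 8)**2 = (-9 + d)**2)
-138 - x(11) = -138 - (-9 + 11)**2 = -138 - 1*2**2 = -138 - 1*4 = -138 - 4 = -142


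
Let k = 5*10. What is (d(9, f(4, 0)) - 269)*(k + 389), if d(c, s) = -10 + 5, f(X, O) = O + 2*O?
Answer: -120286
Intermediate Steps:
k = 50
f(X, O) = 3*O
d(c, s) = -5
(d(9, f(4, 0)) - 269)*(k + 389) = (-5 - 269)*(50 + 389) = -274*439 = -120286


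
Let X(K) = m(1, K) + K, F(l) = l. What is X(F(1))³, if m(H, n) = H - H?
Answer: 1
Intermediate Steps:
m(H, n) = 0
X(K) = K (X(K) = 0 + K = K)
X(F(1))³ = 1³ = 1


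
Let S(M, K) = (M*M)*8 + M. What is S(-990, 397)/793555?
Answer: 1567962/158711 ≈ 9.8793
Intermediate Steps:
S(M, K) = M + 8*M² (S(M, K) = M²*8 + M = 8*M² + M = M + 8*M²)
S(-990, 397)/793555 = -990*(1 + 8*(-990))/793555 = -990*(1 - 7920)*(1/793555) = -990*(-7919)*(1/793555) = 7839810*(1/793555) = 1567962/158711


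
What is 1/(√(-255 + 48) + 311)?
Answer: 311/96928 - 3*I*√23/96928 ≈ 0.0032086 - 0.00014843*I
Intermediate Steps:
1/(√(-255 + 48) + 311) = 1/(√(-207) + 311) = 1/(3*I*√23 + 311) = 1/(311 + 3*I*√23)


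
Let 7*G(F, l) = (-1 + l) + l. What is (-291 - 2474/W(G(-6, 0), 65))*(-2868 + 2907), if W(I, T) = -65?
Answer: -49323/5 ≈ -9864.6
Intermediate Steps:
G(F, l) = -⅐ + 2*l/7 (G(F, l) = ((-1 + l) + l)/7 = (-1 + 2*l)/7 = -⅐ + 2*l/7)
(-291 - 2474/W(G(-6, 0), 65))*(-2868 + 2907) = (-291 - 2474/(-65))*(-2868 + 2907) = (-291 - 2474*(-1/65))*39 = (-291 + 2474/65)*39 = -16441/65*39 = -49323/5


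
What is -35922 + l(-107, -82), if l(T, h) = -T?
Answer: -35815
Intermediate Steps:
-35922 + l(-107, -82) = -35922 - 1*(-107) = -35922 + 107 = -35815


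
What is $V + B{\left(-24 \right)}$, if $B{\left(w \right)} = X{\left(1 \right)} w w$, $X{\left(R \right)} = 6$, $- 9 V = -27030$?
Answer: $\frac{19378}{3} \approx 6459.3$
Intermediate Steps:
$V = \frac{9010}{3}$ ($V = \left(- \frac{1}{9}\right) \left(-27030\right) = \frac{9010}{3} \approx 3003.3$)
$B{\left(w \right)} = 6 w^{2}$ ($B{\left(w \right)} = 6 w w = 6 w^{2}$)
$V + B{\left(-24 \right)} = \frac{9010}{3} + 6 \left(-24\right)^{2} = \frac{9010}{3} + 6 \cdot 576 = \frac{9010}{3} + 3456 = \frac{19378}{3}$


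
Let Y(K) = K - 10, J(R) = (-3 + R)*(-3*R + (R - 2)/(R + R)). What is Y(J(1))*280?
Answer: -840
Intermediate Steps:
J(R) = (-3 + R)*(-3*R + (-2 + R)/(2*R)) (J(R) = (-3 + R)*(-3*R + (-2 + R)/((2*R))) = (-3 + R)*(-3*R + (-2 + R)*(1/(2*R))) = (-3 + R)*(-3*R + (-2 + R)/(2*R)))
Y(K) = -10 + K
Y(J(1))*280 = (-10 + (1/2)*(6 - 1*1*(5 - 19*1 + 6*1**2))/1)*280 = (-10 + (1/2)*1*(6 - 1*1*(5 - 19 + 6*1)))*280 = (-10 + (1/2)*1*(6 - 1*1*(5 - 19 + 6)))*280 = (-10 + (1/2)*1*(6 - 1*1*(-8)))*280 = (-10 + (1/2)*1*(6 + 8))*280 = (-10 + (1/2)*1*14)*280 = (-10 + 7)*280 = -3*280 = -840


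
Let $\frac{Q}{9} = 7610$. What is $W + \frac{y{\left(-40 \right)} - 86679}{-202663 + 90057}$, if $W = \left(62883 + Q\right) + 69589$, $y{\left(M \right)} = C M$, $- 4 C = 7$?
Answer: $\frac{22629613581}{112606} \approx 2.0096 \cdot 10^{5}$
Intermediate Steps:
$C = - \frac{7}{4}$ ($C = \left(- \frac{1}{4}\right) 7 = - \frac{7}{4} \approx -1.75$)
$Q = 68490$ ($Q = 9 \cdot 7610 = 68490$)
$y{\left(M \right)} = - \frac{7 M}{4}$
$W = 200962$ ($W = \left(62883 + 68490\right) + 69589 = 131373 + 69589 = 200962$)
$W + \frac{y{\left(-40 \right)} - 86679}{-202663 + 90057} = 200962 + \frac{\left(- \frac{7}{4}\right) \left(-40\right) - 86679}{-202663 + 90057} = 200962 + \frac{70 - 86679}{-112606} = 200962 - - \frac{86609}{112606} = 200962 + \frac{86609}{112606} = \frac{22629613581}{112606}$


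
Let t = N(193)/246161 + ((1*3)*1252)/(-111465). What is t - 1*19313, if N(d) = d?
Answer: -176639161209572/9146111955 ≈ -19313.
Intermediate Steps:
t = -301022657/9146111955 (t = 193/246161 + ((1*3)*1252)/(-111465) = 193*(1/246161) + (3*1252)*(-1/111465) = 193/246161 + 3756*(-1/111465) = 193/246161 - 1252/37155 = -301022657/9146111955 ≈ -0.032913)
t - 1*19313 = -301022657/9146111955 - 1*19313 = -301022657/9146111955 - 19313 = -176639161209572/9146111955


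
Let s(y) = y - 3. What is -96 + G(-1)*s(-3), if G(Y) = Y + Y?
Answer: -84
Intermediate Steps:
s(y) = -3 + y
G(Y) = 2*Y
-96 + G(-1)*s(-3) = -96 + (2*(-1))*(-3 - 3) = -96 - 2*(-6) = -96 + 12 = -84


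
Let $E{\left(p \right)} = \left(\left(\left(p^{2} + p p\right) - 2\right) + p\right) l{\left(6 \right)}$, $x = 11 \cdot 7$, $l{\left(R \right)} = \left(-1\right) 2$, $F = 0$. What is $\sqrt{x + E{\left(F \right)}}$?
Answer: $9$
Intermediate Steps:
$l{\left(R \right)} = -2$
$x = 77$
$E{\left(p \right)} = 4 - 4 p^{2} - 2 p$ ($E{\left(p \right)} = \left(\left(\left(p^{2} + p p\right) - 2\right) + p\right) \left(-2\right) = \left(\left(\left(p^{2} + p^{2}\right) - 2\right) + p\right) \left(-2\right) = \left(\left(2 p^{2} - 2\right) + p\right) \left(-2\right) = \left(\left(-2 + 2 p^{2}\right) + p\right) \left(-2\right) = \left(-2 + p + 2 p^{2}\right) \left(-2\right) = 4 - 4 p^{2} - 2 p$)
$\sqrt{x + E{\left(F \right)}} = \sqrt{77 - \left(-4 + 4 \cdot 0^{2}\right)} = \sqrt{77 + \left(4 - 0 + 0\right)} = \sqrt{77 + \left(4 + 0 + 0\right)} = \sqrt{77 + 4} = \sqrt{81} = 9$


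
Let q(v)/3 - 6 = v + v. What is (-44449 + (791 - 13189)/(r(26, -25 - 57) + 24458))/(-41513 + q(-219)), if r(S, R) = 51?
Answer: 1089412939/1049205781 ≈ 1.0383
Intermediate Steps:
q(v) = 18 + 6*v (q(v) = 18 + 3*(v + v) = 18 + 3*(2*v) = 18 + 6*v)
(-44449 + (791 - 13189)/(r(26, -25 - 57) + 24458))/(-41513 + q(-219)) = (-44449 + (791 - 13189)/(51 + 24458))/(-41513 + (18 + 6*(-219))) = (-44449 - 12398/24509)/(-41513 + (18 - 1314)) = (-44449 - 12398*1/24509)/(-41513 - 1296) = (-44449 - 12398/24509)/(-42809) = -1089412939/24509*(-1/42809) = 1089412939/1049205781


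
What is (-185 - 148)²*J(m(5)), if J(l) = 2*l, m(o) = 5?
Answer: 1108890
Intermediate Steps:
(-185 - 148)²*J(m(5)) = (-185 - 148)²*(2*5) = (-333)²*10 = 110889*10 = 1108890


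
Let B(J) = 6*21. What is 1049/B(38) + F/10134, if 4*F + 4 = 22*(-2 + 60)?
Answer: 592813/70938 ≈ 8.3568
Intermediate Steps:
B(J) = 126
F = 318 (F = -1 + (22*(-2 + 60))/4 = -1 + (22*58)/4 = -1 + (¼)*1276 = -1 + 319 = 318)
1049/B(38) + F/10134 = 1049/126 + 318/10134 = 1049*(1/126) + 318*(1/10134) = 1049/126 + 53/1689 = 592813/70938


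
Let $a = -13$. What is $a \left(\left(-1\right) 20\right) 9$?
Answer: $2340$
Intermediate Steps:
$a \left(\left(-1\right) 20\right) 9 = - 13 \left(\left(-1\right) 20\right) 9 = \left(-13\right) \left(-20\right) 9 = 260 \cdot 9 = 2340$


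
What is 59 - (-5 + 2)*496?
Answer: 1547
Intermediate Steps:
59 - (-5 + 2)*496 = 59 - 1*(-3)*496 = 59 + 3*496 = 59 + 1488 = 1547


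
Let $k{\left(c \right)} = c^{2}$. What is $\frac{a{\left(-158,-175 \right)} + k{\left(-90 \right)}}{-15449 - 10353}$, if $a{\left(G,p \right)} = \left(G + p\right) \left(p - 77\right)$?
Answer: $- \frac{46008}{12901} \approx -3.5662$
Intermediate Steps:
$a{\left(G,p \right)} = \left(-77 + p\right) \left(G + p\right)$ ($a{\left(G,p \right)} = \left(G + p\right) \left(-77 + p\right) = \left(-77 + p\right) \left(G + p\right)$)
$\frac{a{\left(-158,-175 \right)} + k{\left(-90 \right)}}{-15449 - 10353} = \frac{\left(\left(-175\right)^{2} - -12166 - -13475 - -27650\right) + \left(-90\right)^{2}}{-15449 - 10353} = \frac{\left(30625 + 12166 + 13475 + 27650\right) + 8100}{-25802} = \left(83916 + 8100\right) \left(- \frac{1}{25802}\right) = 92016 \left(- \frac{1}{25802}\right) = - \frac{46008}{12901}$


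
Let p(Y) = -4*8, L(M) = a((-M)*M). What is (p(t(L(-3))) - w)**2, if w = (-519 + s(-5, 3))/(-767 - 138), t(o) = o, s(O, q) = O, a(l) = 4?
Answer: 869306256/819025 ≈ 1061.4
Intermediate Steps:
L(M) = 4
w = 524/905 (w = (-519 - 5)/(-767 - 138) = -524/(-905) = -524*(-1/905) = 524/905 ≈ 0.57901)
p(Y) = -32
(p(t(L(-3))) - w)**2 = (-32 - 1*524/905)**2 = (-32 - 524/905)**2 = (-29484/905)**2 = 869306256/819025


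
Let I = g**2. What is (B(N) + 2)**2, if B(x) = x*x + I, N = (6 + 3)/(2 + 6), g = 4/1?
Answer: 1520289/4096 ≈ 371.16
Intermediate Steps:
g = 4 (g = 4*1 = 4)
I = 16 (I = 4**2 = 16)
N = 9/8 ≈ 1.1250
B(x) = 16 + x**2 (B(x) = x*x + 16 = x**2 + 16 = 16 + x**2)
(B(N) + 2)**2 = ((16 + (9/8)**2) + 2)**2 = ((16 + 81/64) + 2)**2 = (1105/64 + 2)**2 = (1233/64)**2 = 1520289/4096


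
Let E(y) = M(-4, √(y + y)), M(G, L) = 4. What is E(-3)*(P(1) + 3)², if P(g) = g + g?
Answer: 100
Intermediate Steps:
E(y) = 4
P(g) = 2*g
E(-3)*(P(1) + 3)² = 4*(2*1 + 3)² = 4*(2 + 3)² = 4*5² = 4*25 = 100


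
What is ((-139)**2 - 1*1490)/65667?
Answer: 17831/65667 ≈ 0.27154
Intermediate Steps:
((-139)**2 - 1*1490)/65667 = (19321 - 1490)*(1/65667) = 17831*(1/65667) = 17831/65667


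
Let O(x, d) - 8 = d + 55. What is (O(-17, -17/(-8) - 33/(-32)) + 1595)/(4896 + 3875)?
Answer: 53157/280672 ≈ 0.18939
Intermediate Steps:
O(x, d) = 63 + d (O(x, d) = 8 + (d + 55) = 8 + (55 + d) = 63 + d)
(O(-17, -17/(-8) - 33/(-32)) + 1595)/(4896 + 3875) = ((63 + (-17/(-8) - 33/(-32))) + 1595)/(4896 + 3875) = ((63 + (-17*(-⅛) - 33*(-1/32))) + 1595)/8771 = ((63 + (17/8 + 33/32)) + 1595)*(1/8771) = ((63 + 101/32) + 1595)*(1/8771) = (2117/32 + 1595)*(1/8771) = (53157/32)*(1/8771) = 53157/280672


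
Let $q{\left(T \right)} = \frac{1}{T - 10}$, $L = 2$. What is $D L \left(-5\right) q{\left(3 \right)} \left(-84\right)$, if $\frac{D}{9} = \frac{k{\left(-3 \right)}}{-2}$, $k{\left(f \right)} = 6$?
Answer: $3240$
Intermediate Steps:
$q{\left(T \right)} = \frac{1}{-10 + T}$
$D = -27$ ($D = 9 \frac{6}{-2} = 9 \cdot 6 \left(- \frac{1}{2}\right) = 9 \left(-3\right) = -27$)
$D L \left(-5\right) q{\left(3 \right)} \left(-84\right) = \frac{\left(-27\right) 2 \left(-5\right)}{-10 + 3} \left(-84\right) = \frac{\left(-54\right) \left(-5\right)}{-7} \left(-84\right) = 270 \left(- \frac{1}{7}\right) \left(-84\right) = \left(- \frac{270}{7}\right) \left(-84\right) = 3240$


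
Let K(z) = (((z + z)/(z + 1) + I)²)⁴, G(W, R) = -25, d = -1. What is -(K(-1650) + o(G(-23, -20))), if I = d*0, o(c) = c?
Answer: -12697285289552038463632079975/54672035714318461454716801 ≈ -232.24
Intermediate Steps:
I = 0 (I = -1*0 = 0)
K(z) = 256*z⁸/(1 + z)⁸ (K(z) = (((z + z)/(z + 1) + 0)²)⁴ = (((2*z)/(1 + z) + 0)²)⁴ = ((2*z/(1 + z) + 0)²)⁴ = ((2*z/(1 + z))²)⁴ = (4*z²/(1 + z)²)⁴ = 256*z⁸/(1 + z)⁸)
-(K(-1650) + o(G(-23, -20))) = -(256*(-1650)⁸/(1 - 1650)⁸ - 25) = -(256*54937836650039062500000000/(-1649)⁸ - 25) = -(256*54937836650039062500000000*(1/54672035714318461454716801) - 25) = -(14064086182410000000000000000/54672035714318461454716801 - 25) = -1*12697285289552038463632079975/54672035714318461454716801 = -12697285289552038463632079975/54672035714318461454716801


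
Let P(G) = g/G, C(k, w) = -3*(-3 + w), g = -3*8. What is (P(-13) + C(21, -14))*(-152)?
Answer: -104424/13 ≈ -8032.6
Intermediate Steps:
g = -24
C(k, w) = 9 - 3*w
P(G) = -24/G
(P(-13) + C(21, -14))*(-152) = (-24/(-13) + (9 - 3*(-14)))*(-152) = (-24*(-1/13) + (9 + 42))*(-152) = (24/13 + 51)*(-152) = (687/13)*(-152) = -104424/13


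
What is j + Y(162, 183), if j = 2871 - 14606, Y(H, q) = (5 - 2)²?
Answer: -11726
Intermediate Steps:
Y(H, q) = 9 (Y(H, q) = 3² = 9)
j = -11735
j + Y(162, 183) = -11735 + 9 = -11726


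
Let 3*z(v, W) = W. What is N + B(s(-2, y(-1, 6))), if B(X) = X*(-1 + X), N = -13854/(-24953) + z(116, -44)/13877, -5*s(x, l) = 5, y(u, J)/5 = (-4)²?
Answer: 2653294628/1038818343 ≈ 2.5541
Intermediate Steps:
z(v, W) = W/3
y(u, J) = 80 (y(u, J) = 5*(-4)² = 5*16 = 80)
s(x, l) = -1 (s(x, l) = -⅕*5 = -1)
N = 575657942/1038818343 (N = -13854/(-24953) + ((⅓)*(-44))/13877 = -13854*(-1/24953) - 44/3*1/13877 = 13854/24953 - 44/41631 = 575657942/1038818343 ≈ 0.55415)
N + B(s(-2, y(-1, 6))) = 575657942/1038818343 - (-1 - 1) = 575657942/1038818343 - 1*(-2) = 575657942/1038818343 + 2 = 2653294628/1038818343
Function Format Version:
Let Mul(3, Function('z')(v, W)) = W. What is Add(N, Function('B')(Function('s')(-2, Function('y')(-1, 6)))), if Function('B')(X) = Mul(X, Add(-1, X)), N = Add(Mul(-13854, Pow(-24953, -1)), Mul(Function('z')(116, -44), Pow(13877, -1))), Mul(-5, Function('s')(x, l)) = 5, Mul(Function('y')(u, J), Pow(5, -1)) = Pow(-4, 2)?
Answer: Rational(2653294628, 1038818343) ≈ 2.5541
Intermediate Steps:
Function('z')(v, W) = Mul(Rational(1, 3), W)
Function('y')(u, J) = 80 (Function('y')(u, J) = Mul(5, Pow(-4, 2)) = Mul(5, 16) = 80)
Function('s')(x, l) = -1 (Function('s')(x, l) = Mul(Rational(-1, 5), 5) = -1)
N = Rational(575657942, 1038818343) (N = Add(Mul(-13854, Pow(-24953, -1)), Mul(Mul(Rational(1, 3), -44), Pow(13877, -1))) = Add(Mul(-13854, Rational(-1, 24953)), Mul(Rational(-44, 3), Rational(1, 13877))) = Add(Rational(13854, 24953), Rational(-44, 41631)) = Rational(575657942, 1038818343) ≈ 0.55415)
Add(N, Function('B')(Function('s')(-2, Function('y')(-1, 6)))) = Add(Rational(575657942, 1038818343), Mul(-1, Add(-1, -1))) = Add(Rational(575657942, 1038818343), Mul(-1, -2)) = Add(Rational(575657942, 1038818343), 2) = Rational(2653294628, 1038818343)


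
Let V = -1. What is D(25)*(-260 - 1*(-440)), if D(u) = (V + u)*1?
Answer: 4320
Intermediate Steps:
D(u) = -1 + u (D(u) = (-1 + u)*1 = -1 + u)
D(25)*(-260 - 1*(-440)) = (-1 + 25)*(-260 - 1*(-440)) = 24*(-260 + 440) = 24*180 = 4320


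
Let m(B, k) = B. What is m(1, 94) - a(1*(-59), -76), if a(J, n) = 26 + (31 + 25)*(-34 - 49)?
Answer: 4623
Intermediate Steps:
a(J, n) = -4622 (a(J, n) = 26 + 56*(-83) = 26 - 4648 = -4622)
m(1, 94) - a(1*(-59), -76) = 1 - 1*(-4622) = 1 + 4622 = 4623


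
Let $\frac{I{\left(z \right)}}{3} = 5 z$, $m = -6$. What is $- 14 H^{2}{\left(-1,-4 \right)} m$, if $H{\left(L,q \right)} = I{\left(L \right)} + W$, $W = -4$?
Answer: $30324$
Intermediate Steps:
$I{\left(z \right)} = 15 z$ ($I{\left(z \right)} = 3 \cdot 5 z = 15 z$)
$H{\left(L,q \right)} = -4 + 15 L$ ($H{\left(L,q \right)} = 15 L - 4 = -4 + 15 L$)
$- 14 H^{2}{\left(-1,-4 \right)} m = - 14 \left(-4 + 15 \left(-1\right)\right)^{2} \left(-6\right) = - 14 \left(-4 - 15\right)^{2} \left(-6\right) = - 14 \left(-19\right)^{2} \left(-6\right) = \left(-14\right) 361 \left(-6\right) = \left(-5054\right) \left(-6\right) = 30324$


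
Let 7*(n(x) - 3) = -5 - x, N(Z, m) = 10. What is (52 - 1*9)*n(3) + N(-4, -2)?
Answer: 629/7 ≈ 89.857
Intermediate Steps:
n(x) = 16/7 - x/7 (n(x) = 3 + (-5 - x)/7 = 3 + (-5/7 - x/7) = 16/7 - x/7)
(52 - 1*9)*n(3) + N(-4, -2) = (52 - 1*9)*(16/7 - 1/7*3) + 10 = (52 - 9)*(16/7 - 3/7) + 10 = 43*(13/7) + 10 = 559/7 + 10 = 629/7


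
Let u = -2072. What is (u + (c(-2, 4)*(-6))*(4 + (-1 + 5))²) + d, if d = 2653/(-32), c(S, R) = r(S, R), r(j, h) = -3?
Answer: -32093/32 ≈ -1002.9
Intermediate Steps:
c(S, R) = -3
d = -2653/32 (d = 2653*(-1/32) = -2653/32 ≈ -82.906)
(u + (c(-2, 4)*(-6))*(4 + (-1 + 5))²) + d = (-2072 + (-3*(-6))*(4 + (-1 + 5))²) - 2653/32 = (-2072 + 18*(4 + 4)²) - 2653/32 = (-2072 + 18*8²) - 2653/32 = (-2072 + 18*64) - 2653/32 = (-2072 + 1152) - 2653/32 = -920 - 2653/32 = -32093/32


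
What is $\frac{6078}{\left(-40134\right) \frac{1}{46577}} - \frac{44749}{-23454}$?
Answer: $- \frac{1106319052393}{156883806} \approx -7051.8$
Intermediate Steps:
$\frac{6078}{\left(-40134\right) \frac{1}{46577}} - \frac{44749}{-23454} = \frac{6078}{\left(-40134\right) \frac{1}{46577}} - - \frac{44749}{23454} = \frac{6078}{- \frac{40134}{46577}} + \frac{44749}{23454} = 6078 \left(- \frac{46577}{40134}\right) + \frac{44749}{23454} = - \frac{47182501}{6689} + \frac{44749}{23454} = - \frac{1106319052393}{156883806}$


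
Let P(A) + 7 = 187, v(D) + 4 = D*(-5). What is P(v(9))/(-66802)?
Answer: -90/33401 ≈ -0.0026945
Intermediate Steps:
v(D) = -4 - 5*D (v(D) = -4 + D*(-5) = -4 - 5*D)
P(A) = 180 (P(A) = -7 + 187 = 180)
P(v(9))/(-66802) = 180/(-66802) = 180*(-1/66802) = -90/33401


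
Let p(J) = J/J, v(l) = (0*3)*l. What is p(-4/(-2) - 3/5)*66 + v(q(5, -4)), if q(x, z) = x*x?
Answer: 66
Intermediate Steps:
q(x, z) = x²
v(l) = 0 (v(l) = 0*l = 0)
p(J) = 1
p(-4/(-2) - 3/5)*66 + v(q(5, -4)) = 1*66 + 0 = 66 + 0 = 66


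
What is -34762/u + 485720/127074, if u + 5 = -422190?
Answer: 104742950894/26825003715 ≈ 3.9047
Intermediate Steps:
u = -422195 (u = -5 - 422190 = -422195)
-34762/u + 485720/127074 = -34762/(-422195) + 485720/127074 = -34762*(-1/422195) + 485720*(1/127074) = 34762/422195 + 242860/63537 = 104742950894/26825003715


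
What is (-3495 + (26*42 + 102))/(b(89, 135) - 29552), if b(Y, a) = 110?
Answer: 767/9814 ≈ 0.078154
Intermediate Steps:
(-3495 + (26*42 + 102))/(b(89, 135) - 29552) = (-3495 + (26*42 + 102))/(110 - 29552) = (-3495 + (1092 + 102))/(-29442) = (-3495 + 1194)*(-1/29442) = -2301*(-1/29442) = 767/9814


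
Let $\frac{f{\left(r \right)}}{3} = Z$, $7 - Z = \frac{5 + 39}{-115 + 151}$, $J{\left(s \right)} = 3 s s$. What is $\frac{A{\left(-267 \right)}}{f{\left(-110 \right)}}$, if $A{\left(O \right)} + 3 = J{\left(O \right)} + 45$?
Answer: $\frac{641727}{52} \approx 12341.0$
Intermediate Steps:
$J{\left(s \right)} = 3 s^{2}$
$A{\left(O \right)} = 42 + 3 O^{2}$ ($A{\left(O \right)} = -3 + \left(3 O^{2} + 45\right) = -3 + \left(45 + 3 O^{2}\right) = 42 + 3 O^{2}$)
$Z = \frac{52}{9}$ ($Z = 7 - \frac{5 + 39}{-115 + 151} = 7 - \frac{44}{36} = 7 - 44 \cdot \frac{1}{36} = 7 - \frac{11}{9} = \frac{52}{9} \approx 5.7778$)
$f{\left(r \right)} = \frac{52}{3}$ ($f{\left(r \right)} = 3 \cdot \frac{52}{9} = \frac{52}{3}$)
$\frac{A{\left(-267 \right)}}{f{\left(-110 \right)}} = \frac{42 + 3 \left(-267\right)^{2}}{\frac{52}{3}} = \left(42 + 3 \cdot 71289\right) \frac{3}{52} = \left(42 + 213867\right) \frac{3}{52} = 213909 \cdot \frac{3}{52} = \frac{641727}{52}$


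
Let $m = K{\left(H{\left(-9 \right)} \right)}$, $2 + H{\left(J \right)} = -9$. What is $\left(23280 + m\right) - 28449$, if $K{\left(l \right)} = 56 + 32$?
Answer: $-5081$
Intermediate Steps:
$H{\left(J \right)} = -11$ ($H{\left(J \right)} = -2 - 9 = -11$)
$K{\left(l \right)} = 88$
$m = 88$
$\left(23280 + m\right) - 28449 = \left(23280 + 88\right) - 28449 = 23368 - 28449 = -5081$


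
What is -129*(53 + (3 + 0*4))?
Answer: -7224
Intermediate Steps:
-129*(53 + (3 + 0*4)) = -129*(53 + (3 + 0)) = -129*(53 + 3) = -129*56 = -7224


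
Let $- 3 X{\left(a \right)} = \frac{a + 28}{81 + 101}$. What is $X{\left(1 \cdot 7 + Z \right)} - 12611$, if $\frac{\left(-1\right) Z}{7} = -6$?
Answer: $- \frac{983669}{78} \approx -12611.0$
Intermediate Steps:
$Z = 42$ ($Z = \left(-7\right) \left(-6\right) = 42$)
$X{\left(a \right)} = - \frac{2}{39} - \frac{a}{546}$ ($X{\left(a \right)} = - \frac{\left(a + 28\right) \frac{1}{81 + 101}}{3} = - \frac{\left(28 + a\right) \frac{1}{182}}{3} = - \frac{\frac{2}{13} + \frac{a}{182}}{3} = - \frac{2}{39} - \frac{a}{546}$)
$X{\left(1 \cdot 7 + Z \right)} - 12611 = \left(- \frac{2}{39} - \frac{1 \cdot 7 + 42}{546}\right) - 12611 = \left(- \frac{2}{39} - \frac{7 + 42}{546}\right) - 12611 = \left(- \frac{2}{39} - \frac{7}{78}\right) - 12611 = - \frac{11}{78} - 12611 = - \frac{983669}{78}$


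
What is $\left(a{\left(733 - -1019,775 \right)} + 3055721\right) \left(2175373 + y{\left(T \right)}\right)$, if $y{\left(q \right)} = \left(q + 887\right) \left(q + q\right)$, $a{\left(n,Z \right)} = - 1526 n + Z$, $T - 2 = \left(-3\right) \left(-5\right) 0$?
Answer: $834407786976$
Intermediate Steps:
$T = 2$ ($T = 2 + \left(-3\right) \left(-5\right) 0 = 2 + 15 \cdot 0 = 2 + 0 = 2$)
$a{\left(n,Z \right)} = Z - 1526 n$
$y{\left(q \right)} = 2 q \left(887 + q\right)$ ($y{\left(q \right)} = \left(887 + q\right) 2 q = 2 q \left(887 + q\right)$)
$\left(a{\left(733 - -1019,775 \right)} + 3055721\right) \left(2175373 + y{\left(T \right)}\right) = \left(\left(775 - 1526 \left(733 - -1019\right)\right) + 3055721\right) \left(2175373 + 2 \cdot 2 \left(887 + 2\right)\right) = \left(\left(775 - 1526 \left(733 + 1019\right)\right) + 3055721\right) \left(2175373 + 2 \cdot 2 \cdot 889\right) = \left(\left(775 - 2673552\right) + 3055721\right) \left(2175373 + 3556\right) = \left(\left(775 - 2673552\right) + 3055721\right) 2178929 = \left(-2672777 + 3055721\right) 2178929 = 382944 \cdot 2178929 = 834407786976$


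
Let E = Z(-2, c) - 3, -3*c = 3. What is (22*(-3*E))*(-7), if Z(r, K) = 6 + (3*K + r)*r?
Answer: 6006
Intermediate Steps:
c = -1 (c = -1/3*3 = -1)
Z(r, K) = 6 + r*(r + 3*K) (Z(r, K) = 6 + (r + 3*K)*r = 6 + r*(r + 3*K))
E = 13 (E = (6 + (-2)**2 + 3*(-1)*(-2)) - 3 = (6 + 4 + 6) - 3 = 16 - 3 = 13)
(22*(-3*E))*(-7) = (22*(-3*13))*(-7) = (22*(-39))*(-7) = -858*(-7) = 6006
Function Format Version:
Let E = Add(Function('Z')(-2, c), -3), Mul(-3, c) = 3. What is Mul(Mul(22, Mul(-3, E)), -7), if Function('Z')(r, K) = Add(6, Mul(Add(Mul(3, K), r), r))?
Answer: 6006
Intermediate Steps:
c = -1 (c = Mul(Rational(-1, 3), 3) = -1)
Function('Z')(r, K) = Add(6, Mul(r, Add(r, Mul(3, K)))) (Function('Z')(r, K) = Add(6, Mul(Add(r, Mul(3, K)), r)) = Add(6, Mul(r, Add(r, Mul(3, K)))))
E = 13 (E = Add(Add(6, Pow(-2, 2), Mul(3, -1, -2)), -3) = Add(Add(6, 4, 6), -3) = Add(16, -3) = 13)
Mul(Mul(22, Mul(-3, E)), -7) = Mul(Mul(22, Mul(-3, 13)), -7) = Mul(Mul(22, -39), -7) = Mul(-858, -7) = 6006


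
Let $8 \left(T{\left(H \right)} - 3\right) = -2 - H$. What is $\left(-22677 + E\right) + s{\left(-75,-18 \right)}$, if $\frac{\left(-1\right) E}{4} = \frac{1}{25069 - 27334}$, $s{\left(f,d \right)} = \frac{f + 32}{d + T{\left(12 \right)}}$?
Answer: $- \frac{3440958287}{151755} \approx -22674.0$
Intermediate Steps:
$T{\left(H \right)} = \frac{11}{4} - \frac{H}{8}$ ($T{\left(H \right)} = 3 + \frac{-2 - H}{8} = 3 - \left(\frac{1}{4} + \frac{H}{8}\right) = \frac{11}{4} - \frac{H}{8}$)
$s{\left(f,d \right)} = \frac{32 + f}{\frac{5}{4} + d}$ ($s{\left(f,d \right)} = \frac{f + 32}{d + \left(\frac{11}{4} - \frac{3}{2}\right)} = \frac{32 + f}{d + \left(\frac{11}{4} - \frac{3}{2}\right)} = \frac{32 + f}{d + \frac{5}{4}} = \frac{32 + f}{\frac{5}{4} + d}$)
$E = \frac{4}{2265}$ ($E = - \frac{4}{25069 - 27334} = - \frac{4}{-2265} = \left(-4\right) \left(- \frac{1}{2265}\right) = \frac{4}{2265} \approx 0.001766$)
$\left(-22677 + E\right) + s{\left(-75,-18 \right)} = \left(-22677 + \frac{4}{2265}\right) + \frac{4 \left(32 - 75\right)}{5 + 4 \left(-18\right)} = - \frac{51363401}{2265} + 4 \frac{1}{5 - 72} \left(-43\right) = - \frac{51363401}{2265} + 4 \frac{1}{-67} \left(-43\right) = - \frac{51363401}{2265} + 4 \left(- \frac{1}{67}\right) \left(-43\right) = - \frac{51363401}{2265} + \frac{172}{67} = - \frac{3440958287}{151755}$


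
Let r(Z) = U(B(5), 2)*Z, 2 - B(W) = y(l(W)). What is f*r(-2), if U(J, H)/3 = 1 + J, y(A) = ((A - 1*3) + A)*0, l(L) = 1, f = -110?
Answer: 1980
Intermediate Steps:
y(A) = 0 (y(A) = ((A - 3) + A)*0 = ((-3 + A) + A)*0 = (-3 + 2*A)*0 = 0)
B(W) = 2 (B(W) = 2 - 1*0 = 2 + 0 = 2)
U(J, H) = 3 + 3*J (U(J, H) = 3*(1 + J) = 3 + 3*J)
r(Z) = 9*Z (r(Z) = (3 + 3*2)*Z = (3 + 6)*Z = 9*Z)
f*r(-2) = -990*(-2) = -110*(-18) = 1980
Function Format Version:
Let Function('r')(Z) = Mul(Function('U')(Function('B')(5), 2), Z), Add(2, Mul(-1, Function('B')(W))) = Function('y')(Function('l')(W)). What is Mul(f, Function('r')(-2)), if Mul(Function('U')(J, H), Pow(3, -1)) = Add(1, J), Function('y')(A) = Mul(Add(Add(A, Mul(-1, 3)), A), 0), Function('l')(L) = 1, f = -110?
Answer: 1980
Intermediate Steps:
Function('y')(A) = 0 (Function('y')(A) = Mul(Add(Add(A, -3), A), 0) = Mul(Add(Add(-3, A), A), 0) = Mul(Add(-3, Mul(2, A)), 0) = 0)
Function('B')(W) = 2 (Function('B')(W) = Add(2, Mul(-1, 0)) = Add(2, 0) = 2)
Function('U')(J, H) = Add(3, Mul(3, J)) (Function('U')(J, H) = Mul(3, Add(1, J)) = Add(3, Mul(3, J)))
Function('r')(Z) = Mul(9, Z) (Function('r')(Z) = Mul(Add(3, Mul(3, 2)), Z) = Mul(Add(3, 6), Z) = Mul(9, Z))
Mul(f, Function('r')(-2)) = Mul(-110, Mul(9, -2)) = Mul(-110, -18) = 1980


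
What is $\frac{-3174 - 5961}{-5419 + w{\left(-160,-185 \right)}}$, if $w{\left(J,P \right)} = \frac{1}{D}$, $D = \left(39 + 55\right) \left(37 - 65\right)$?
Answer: $\frac{829080}{491821} \approx 1.6857$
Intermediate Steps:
$D = -2632$ ($D = 94 \left(-28\right) = -2632$)
$w{\left(J,P \right)} = - \frac{1}{2632}$ ($w{\left(J,P \right)} = \frac{1}{-2632} = - \frac{1}{2632}$)
$\frac{-3174 - 5961}{-5419 + w{\left(-160,-185 \right)}} = \frac{-3174 - 5961}{-5419 - \frac{1}{2632}} = - \frac{9135}{- \frac{14262809}{2632}} = \left(-9135\right) \left(- \frac{2632}{14262809}\right) = \frac{829080}{491821}$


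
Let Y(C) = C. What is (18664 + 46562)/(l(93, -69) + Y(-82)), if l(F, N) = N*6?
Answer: -32613/248 ≈ -131.50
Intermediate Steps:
l(F, N) = 6*N
(18664 + 46562)/(l(93, -69) + Y(-82)) = (18664 + 46562)/(6*(-69) - 82) = 65226/(-414 - 82) = 65226/(-496) = 65226*(-1/496) = -32613/248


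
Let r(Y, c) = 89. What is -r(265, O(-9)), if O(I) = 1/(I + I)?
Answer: -89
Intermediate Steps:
O(I) = 1/(2*I)
-r(265, O(-9)) = -1*89 = -89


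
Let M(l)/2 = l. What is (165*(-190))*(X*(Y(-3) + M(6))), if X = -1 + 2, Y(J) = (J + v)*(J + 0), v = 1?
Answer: -564300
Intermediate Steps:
Y(J) = J*(1 + J) (Y(J) = (J + 1)*(J + 0) = (1 + J)*J = J*(1 + J))
X = 1
M(l) = 2*l
(165*(-190))*(X*(Y(-3) + M(6))) = (165*(-190))*(1*(-3*(1 - 3) + 2*6)) = -31350*(-3*(-2) + 12) = -31350*(6 + 12) = -31350*18 = -564300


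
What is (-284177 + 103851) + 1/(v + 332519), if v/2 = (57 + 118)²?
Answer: -71006788693/393769 ≈ -1.8033e+5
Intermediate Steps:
v = 61250 (v = 2*(57 + 118)² = 2*175² = 2*30625 = 61250)
(-284177 + 103851) + 1/(v + 332519) = (-284177 + 103851) + 1/(61250 + 332519) = -180326 + 1/393769 = -71006788693/393769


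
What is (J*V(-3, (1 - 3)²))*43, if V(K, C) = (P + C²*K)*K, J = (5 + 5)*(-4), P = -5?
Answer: -273480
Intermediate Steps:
J = -40 (J = 10*(-4) = -40)
V(K, C) = K*(-5 + K*C²) (V(K, C) = (-5 + C²*K)*K = (-5 + K*C²)*K = K*(-5 + K*C²))
(J*V(-3, (1 - 3)²))*43 = -(-120)*(-5 - 3*(1 - 3)⁴)*43 = -(-120)*(-5 - 3*((-2)²)²)*43 = -(-120)*(-5 - 3*4²)*43 = -(-120)*(-5 - 3*16)*43 = -(-120)*(-5 - 48)*43 = -(-120)*(-53)*43 = -40*159*43 = -6360*43 = -273480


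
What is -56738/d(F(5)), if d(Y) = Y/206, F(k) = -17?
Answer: 11688028/17 ≈ 6.8753e+5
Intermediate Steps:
d(Y) = Y/206 (d(Y) = Y*(1/206) = Y/206)
-56738/d(F(5)) = -56738/((1/206)*(-17)) = -56738/(-17/206) = -56738*(-206/17) = 11688028/17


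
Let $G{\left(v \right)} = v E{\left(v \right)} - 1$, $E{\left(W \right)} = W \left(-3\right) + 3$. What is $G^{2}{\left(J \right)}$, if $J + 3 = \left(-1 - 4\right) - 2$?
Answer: $109561$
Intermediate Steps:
$J = -10$ ($J = -3 - 7 = -10$)
$E{\left(W \right)} = 3 - 3 W$ ($E{\left(W \right)} = - 3 W + 3 = 3 - 3 W$)
$G{\left(v \right)} = -1 + v \left(3 - 3 v\right)$ ($G{\left(v \right)} = v \left(3 - 3 v\right) - 1 = -1 + v \left(3 - 3 v\right)$)
$G^{2}{\left(J \right)} = \left(-1 - - 30 \left(-1 - 10\right)\right)^{2} = \left(-1 - \left(-30\right) \left(-11\right)\right)^{2} = \left(-1 - 330\right)^{2} = \left(-331\right)^{2} = 109561$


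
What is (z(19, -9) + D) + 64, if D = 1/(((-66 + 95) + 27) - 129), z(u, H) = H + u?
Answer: 5401/73 ≈ 73.986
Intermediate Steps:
D = -1/73 (D = 1/((29 + 27) - 129) = 1/(56 - 129) = 1/(-73) = -1/73 ≈ -0.013699)
(z(19, -9) + D) + 64 = ((-9 + 19) - 1/73) + 64 = (10 - 1/73) + 64 = 729/73 + 64 = 5401/73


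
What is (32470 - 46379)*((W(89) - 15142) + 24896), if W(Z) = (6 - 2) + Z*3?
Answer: -139437725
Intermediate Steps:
W(Z) = 4 + 3*Z
(32470 - 46379)*((W(89) - 15142) + 24896) = (32470 - 46379)*(((4 + 3*89) - 15142) + 24896) = -13909*(((4 + 267) - 15142) + 24896) = -13909*((271 - 15142) + 24896) = -13909*(-14871 + 24896) = -13909*10025 = -139437725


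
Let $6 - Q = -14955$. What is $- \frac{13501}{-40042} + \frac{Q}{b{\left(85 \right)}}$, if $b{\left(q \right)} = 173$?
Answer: $\frac{601404035}{6927266} \approx 86.817$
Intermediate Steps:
$Q = 14961$ ($Q = 6 - -14955 = 6 + 14955 = 14961$)
$- \frac{13501}{-40042} + \frac{Q}{b{\left(85 \right)}} = - \frac{13501}{-40042} + \frac{14961}{173} = \left(-13501\right) \left(- \frac{1}{40042}\right) + 14961 \cdot \frac{1}{173} = \frac{13501}{40042} + \frac{14961}{173} = \frac{601404035}{6927266}$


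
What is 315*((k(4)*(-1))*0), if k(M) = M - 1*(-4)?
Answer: 0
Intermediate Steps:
k(M) = 4 + M (k(M) = M + 4 = 4 + M)
315*((k(4)*(-1))*0) = 315*(((4 + 4)*(-1))*0) = 315*((8*(-1))*0) = 315*(-8*0) = 315*0 = 0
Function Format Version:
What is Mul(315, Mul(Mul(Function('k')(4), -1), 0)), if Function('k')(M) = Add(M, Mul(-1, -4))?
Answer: 0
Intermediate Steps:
Function('k')(M) = Add(4, M) (Function('k')(M) = Add(M, 4) = Add(4, M))
Mul(315, Mul(Mul(Function('k')(4), -1), 0)) = Mul(315, Mul(Mul(Add(4, 4), -1), 0)) = Mul(315, Mul(Mul(8, -1), 0)) = Mul(315, Mul(-8, 0)) = Mul(315, 0) = 0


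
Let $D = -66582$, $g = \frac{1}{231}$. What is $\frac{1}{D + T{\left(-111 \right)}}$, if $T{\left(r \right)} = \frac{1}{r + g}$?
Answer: $- \frac{25640}{1707162711} \approx -1.5019 \cdot 10^{-5}$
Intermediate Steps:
$g = \frac{1}{231} \approx 0.004329$
$T{\left(r \right)} = \frac{1}{\frac{1}{231} + r}$ ($T{\left(r \right)} = \frac{1}{r + \frac{1}{231}} = \frac{1}{\frac{1}{231} + r}$)
$\frac{1}{D + T{\left(-111 \right)}} = \frac{1}{-66582 + \frac{231}{1 + 231 \left(-111\right)}} = \frac{1}{-66582 + \frac{231}{1 - 25641}} = \frac{1}{-66582 + \frac{231}{-25640}} = \frac{1}{-66582 + 231 \left(- \frac{1}{25640}\right)} = \frac{1}{-66582 - \frac{231}{25640}} = \frac{1}{- \frac{1707162711}{25640}} = - \frac{25640}{1707162711}$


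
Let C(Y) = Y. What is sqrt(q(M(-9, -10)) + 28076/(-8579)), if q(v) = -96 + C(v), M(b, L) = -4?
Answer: 2*I*sqrt(1900197026)/8579 ≈ 10.162*I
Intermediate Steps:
q(v) = -96 + v
sqrt(q(M(-9, -10)) + 28076/(-8579)) = sqrt((-96 - 4) + 28076/(-8579)) = sqrt(-100 + 28076*(-1/8579)) = sqrt(-100 - 28076/8579) = sqrt(-885976/8579) = 2*I*sqrt(1900197026)/8579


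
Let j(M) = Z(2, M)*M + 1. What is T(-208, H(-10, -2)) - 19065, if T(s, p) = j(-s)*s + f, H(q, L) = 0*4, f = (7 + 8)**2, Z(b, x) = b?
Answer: -105576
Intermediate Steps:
f = 225 (f = 15**2 = 225)
H(q, L) = 0
j(M) = 1 + 2*M (j(M) = 2*M + 1 = 1 + 2*M)
T(s, p) = 225 + s*(1 - 2*s) (T(s, p) = (1 + 2*(-s))*s + 225 = (1 - 2*s)*s + 225 = s*(1 - 2*s) + 225 = 225 + s*(1 - 2*s))
T(-208, H(-10, -2)) - 19065 = (225 - 208*(1 - 2*(-208))) - 19065 = (225 - 208*(1 + 416)) - 19065 = (225 - 208*417) - 19065 = (225 - 86736) - 19065 = -86511 - 19065 = -105576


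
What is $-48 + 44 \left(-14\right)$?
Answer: $-664$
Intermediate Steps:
$-48 + 44 \left(-14\right) = -48 - 616 = -664$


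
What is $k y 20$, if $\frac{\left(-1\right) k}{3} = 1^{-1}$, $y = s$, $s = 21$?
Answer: $-1260$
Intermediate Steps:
$y = 21$
$k = -3$ ($k = - \frac{3}{1} = \left(-3\right) 1 = -3$)
$k y 20 = \left(-3\right) 21 \cdot 20 = \left(-63\right) 20 = -1260$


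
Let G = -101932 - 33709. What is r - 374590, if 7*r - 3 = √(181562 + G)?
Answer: -2622127/7 + √45921/7 ≈ -3.7456e+5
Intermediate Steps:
G = -135641
r = 3/7 + √45921/7 (r = 3/7 + √(181562 - 135641)/7 = 3/7 + √45921/7 ≈ 31.042)
r - 374590 = (3/7 + √45921/7) - 374590 = -2622127/7 + √45921/7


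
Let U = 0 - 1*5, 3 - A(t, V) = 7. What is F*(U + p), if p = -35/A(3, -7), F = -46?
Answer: -345/2 ≈ -172.50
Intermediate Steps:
A(t, V) = -4 (A(t, V) = 3 - 1*7 = 3 - 7 = -4)
p = 35/4 (p = -35/(-4) = -35*(-¼) = 35/4 ≈ 8.7500)
U = -5 (U = 0 - 5 = -5)
F*(U + p) = -46*(-5 + 35/4) = -46*15/4 = -345/2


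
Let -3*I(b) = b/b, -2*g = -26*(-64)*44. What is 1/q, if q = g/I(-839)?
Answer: 1/109824 ≈ 9.1055e-6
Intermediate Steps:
g = -36608 (g = -(-26*(-64))*44/2 = -832*44 = -1/2*73216 = -36608)
I(b) = -1/3 (I(b) = -b/(3*b) = -1/3*1 = -1/3)
q = 109824 (q = -36608/(-1/3) = -36608*(-3) = 109824)
1/q = 1/109824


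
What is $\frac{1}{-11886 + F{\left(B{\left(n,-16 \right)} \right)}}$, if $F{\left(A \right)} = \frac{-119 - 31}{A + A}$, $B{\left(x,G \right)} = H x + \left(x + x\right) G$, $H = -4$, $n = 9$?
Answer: $- \frac{108}{1283663} \approx -8.4134 \cdot 10^{-5}$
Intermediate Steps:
$B{\left(x,G \right)} = - 4 x + 2 G x$ ($B{\left(x,G \right)} = - 4 x + \left(x + x\right) G = - 4 x + 2 x G = - 4 x + 2 G x$)
$F{\left(A \right)} = - \frac{75}{A}$ ($F{\left(A \right)} = - \frac{150}{2 A} = - 150 \frac{1}{2 A} = - \frac{75}{A}$)
$\frac{1}{-11886 + F{\left(B{\left(n,-16 \right)} \right)}} = \frac{1}{-11886 - \frac{75}{2 \cdot 9 \left(-2 - 16\right)}} = \frac{1}{-11886 - \frac{75}{2 \cdot 9 \left(-18\right)}} = \frac{1}{-11886 - \frac{75}{-324}} = \frac{1}{-11886 - - \frac{25}{108}} = \frac{1}{-11886 + \frac{25}{108}} = \frac{1}{- \frac{1283663}{108}} = - \frac{108}{1283663}$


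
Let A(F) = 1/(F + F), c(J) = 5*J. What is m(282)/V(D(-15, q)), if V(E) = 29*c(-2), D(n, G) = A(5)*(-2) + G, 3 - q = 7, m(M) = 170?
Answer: -17/29 ≈ -0.58621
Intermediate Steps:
q = -4 (q = 3 - 1*7 = 3 - 7 = -4)
A(F) = 1/(2*F)
D(n, G) = -⅕ + G (D(n, G) = ((½)/5)*(-2) + G = ((½)*(⅕))*(-2) + G = (⅒)*(-2) + G = -⅕ + G)
V(E) = -290 (V(E) = 29*(5*(-2)) = 29*(-10) = -290)
m(282)/V(D(-15, q)) = 170/(-290) = 170*(-1/290) = -17/29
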